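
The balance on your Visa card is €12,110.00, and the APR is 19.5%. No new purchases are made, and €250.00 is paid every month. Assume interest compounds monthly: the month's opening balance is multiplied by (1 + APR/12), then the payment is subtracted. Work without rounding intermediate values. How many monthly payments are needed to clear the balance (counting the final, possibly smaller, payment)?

96 months

Monthly rate r = 19.5%/12 = 1.625% = 0.01625.
Recurrence: B ← B·(1+r) − €250.00.
Month 1: interest €196.79; balance after payment €12,056.79.
Month 2: interest €195.92; balance after payment €12,002.71.
Closed form: n = −ln(1 − rB₀/P)/ln(1+r) = −ln(0.21285)/ln(1.01625) ≈ 95.982, so the balance reaches zero during payment 96.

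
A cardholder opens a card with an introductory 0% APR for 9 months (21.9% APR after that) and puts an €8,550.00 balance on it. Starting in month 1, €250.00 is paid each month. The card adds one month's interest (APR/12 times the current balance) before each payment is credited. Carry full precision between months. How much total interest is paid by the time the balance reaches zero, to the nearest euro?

Promo months 1–9 at r₀ = 0%/12 = 0; months 10+ at r₁ = 21.9%/12 = 0.01825.
After month 9 (no interest yet): B = €8,550.00 − 9·€250.00 = €6,300.00.
Then at r₁ with €250.00/mo: n₂ = −ln(1 − r₁·B/P)/ln(1+r₁) ≈ 34.06 → 35 more payments.
Total paid = 43·€250.00 + €15.27 = €10,765.27; interest = €10,765.27 − €8,550.00 = €2,215.27.

€2,215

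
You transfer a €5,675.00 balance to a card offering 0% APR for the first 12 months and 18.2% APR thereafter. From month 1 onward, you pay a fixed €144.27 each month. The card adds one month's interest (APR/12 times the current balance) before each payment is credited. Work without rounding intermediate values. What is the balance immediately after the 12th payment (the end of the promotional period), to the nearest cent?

€3,943.76

Promo months 1–12 at r₀ = 0%/12 = 0; months 13+ at r₁ = 18.2%/12 = 0.0151667.
After month 12 (no interest yet): B = €5,675.00 − 12·€144.27 = €3,943.76.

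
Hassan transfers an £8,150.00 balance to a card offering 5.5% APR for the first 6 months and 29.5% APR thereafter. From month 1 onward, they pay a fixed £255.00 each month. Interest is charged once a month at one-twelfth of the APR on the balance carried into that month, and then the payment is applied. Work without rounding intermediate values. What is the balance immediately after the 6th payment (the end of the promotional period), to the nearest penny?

£6,829.07

Promo months 1–6 at r₀ = 5.5%/12 = 0.00458333; months 7+ at r₁ = 29.5%/12 = 0.0245833.
After month 6: iterate B ← B·(1+r₀) − £255.00 for 6 months → £6,829.07.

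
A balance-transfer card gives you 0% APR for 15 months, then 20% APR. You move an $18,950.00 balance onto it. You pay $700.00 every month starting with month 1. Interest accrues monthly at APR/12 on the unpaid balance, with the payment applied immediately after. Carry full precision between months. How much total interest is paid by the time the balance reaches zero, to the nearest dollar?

Promo months 1–15 at r₀ = 0%/12 = 0; months 16+ at r₁ = 20%/12 = 0.0166667.
After month 15 (no interest yet): B = $18,950.00 − 15·$700.00 = $8,450.00.
Then at r₁ with $700.00/mo: n₂ = −ln(1 − r₁·B/P)/ln(1+r₁) ≈ 13.59 → 14 more payments.
Total paid = 28·$700.00 + $414.38 = $20,014.38; interest = $20,014.38 − $18,950.00 = $1,064.38.

$1,064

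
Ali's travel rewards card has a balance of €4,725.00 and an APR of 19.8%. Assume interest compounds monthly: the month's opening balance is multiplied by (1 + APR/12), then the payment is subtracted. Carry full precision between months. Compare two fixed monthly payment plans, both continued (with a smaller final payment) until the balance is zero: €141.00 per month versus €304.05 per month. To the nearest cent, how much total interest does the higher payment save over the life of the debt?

€1,431.53

Monthly rate r = 19.8%/12 = 1.65% = 0.0165.
At €141.00/mo: n = ⌈−ln(1 − rB₀/P)/ln(1+r)⌉ = 50 payments (last €27.13); total interest = total paid − €4,725.00 = €2,211.13.
At €304.05/mo: 19 payments (last €31.70); total interest €779.60.
Interest saved = €2,211.13 − €779.60 = €1,431.53.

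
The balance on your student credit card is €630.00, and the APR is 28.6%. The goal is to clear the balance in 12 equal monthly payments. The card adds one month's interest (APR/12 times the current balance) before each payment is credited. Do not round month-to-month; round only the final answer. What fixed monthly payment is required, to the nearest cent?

€60.98

Monthly rate r = 28.6%/12 = 2.38333% = 0.0238333.
Level-payment amortization: P = B₀·r / (1 − (1+r)^(−n)) = 630.00·0.0238333 / (1 − 1.02383^(−12)).
Denominator 1 − (1+r)^(−12) = 0.246212692.
P = 15.015 / 0.246212692 ≈ 60.98.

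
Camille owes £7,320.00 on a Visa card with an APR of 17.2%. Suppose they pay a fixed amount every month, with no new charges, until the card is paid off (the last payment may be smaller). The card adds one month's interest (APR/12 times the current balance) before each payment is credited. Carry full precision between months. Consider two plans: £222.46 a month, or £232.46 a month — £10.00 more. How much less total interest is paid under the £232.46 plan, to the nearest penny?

Monthly rate r = 17.2%/12 = 1.43333% = 0.0143333.
At £222.46/mo: n = ⌈−ln(1 − rB₀/P)/ln(1+r)⌉ = 45 payments (last £184.35); total interest = total paid − £7,320.00 = £2,652.59.
At £232.46/mo: 43 payments (last £42.09); total interest £2,485.41.
Interest saved = £2,652.59 − £2,485.41 = £167.18.

£167.18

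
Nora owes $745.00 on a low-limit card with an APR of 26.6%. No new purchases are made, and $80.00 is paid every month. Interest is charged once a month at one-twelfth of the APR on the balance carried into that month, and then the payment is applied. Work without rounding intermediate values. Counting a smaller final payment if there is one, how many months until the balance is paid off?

Monthly rate r = 26.6%/12 = 2.21667% = 0.0221667.
Recurrence: B ← B·(1+r) − $80.00.
Month 1: interest $16.51; balance after payment $681.51.
Month 2: interest $15.11; balance after payment $616.62.
Closed form: n = −ln(1 − rB₀/P)/ln(1+r) = −ln(0.79357)/ln(1.02217) ≈ 10.546, so the balance reaches zero during payment 11.

11 months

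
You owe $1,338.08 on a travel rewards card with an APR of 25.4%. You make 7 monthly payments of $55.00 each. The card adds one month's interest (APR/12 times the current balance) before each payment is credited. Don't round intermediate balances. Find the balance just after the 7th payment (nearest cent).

$1,139.05

Monthly rate r = 25.4%/12 = 2.11667% = 0.0211667.
Each month: B ← B·(1+r) − $55.00.
Month 1: interest $28.32; balance after payment $1,311.40.
Month 2: interest $27.76; balance after payment $1,284.16.
Month 3: interest $27.18; balance after payment $1,256.34.
Month 4: interest $26.59; balance after payment $1,227.93.
Month 5: interest $25.99; balance after payment $1,198.93.
Month 6: interest $25.38; balance after payment $1,169.30.
Month 7: interest $24.75; balance after payment $1,139.05.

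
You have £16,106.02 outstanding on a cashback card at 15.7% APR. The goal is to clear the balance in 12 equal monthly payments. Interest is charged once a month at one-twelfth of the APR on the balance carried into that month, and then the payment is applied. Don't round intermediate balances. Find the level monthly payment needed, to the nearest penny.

Monthly rate r = 15.7%/12 = 1.30833% = 0.0130833.
Level-payment amortization: P = B₀·r / (1 − (1+r)^(−n)) = 16106.02·0.0130833 / (1 − 1.01308^(−12)).
Denominator 1 − (1+r)^(−12) = 0.144425263.
P = 210.72 / 0.144425263 ≈ 1459.03.

£1,459.03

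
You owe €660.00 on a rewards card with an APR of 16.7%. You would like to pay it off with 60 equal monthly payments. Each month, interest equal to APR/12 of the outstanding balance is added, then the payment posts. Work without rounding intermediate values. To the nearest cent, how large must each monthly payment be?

Monthly rate r = 16.7%/12 = 1.39167% = 0.0139167.
Level-payment amortization: P = B₀·r / (1 − (1+r)^(−n)) = 660.00·0.0139167 / (1 − 1.01392^(−60)).
Denominator 1 − (1+r)^(−60) = 0.563620561.
P = 9.185 / 0.563620561 ≈ 16.30.

€16.30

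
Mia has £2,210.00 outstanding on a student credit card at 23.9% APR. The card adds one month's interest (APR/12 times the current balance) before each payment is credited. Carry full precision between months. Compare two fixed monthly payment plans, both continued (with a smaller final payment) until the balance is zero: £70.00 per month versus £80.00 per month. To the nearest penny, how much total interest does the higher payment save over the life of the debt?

Monthly rate r = 23.9%/12 = 1.99167% = 0.0199167.
At £70.00/mo: n = ⌈−ln(1 − rB₀/P)/ln(1+r)⌉ = 51 payments (last £17.74); total interest = total paid − £2,210.00 = £1,307.74.
At £80.00/mo: 41 payments (last £41.21); total interest £1,031.21.
Interest saved = £1,307.74 − £1,031.21 = £276.53.

£276.53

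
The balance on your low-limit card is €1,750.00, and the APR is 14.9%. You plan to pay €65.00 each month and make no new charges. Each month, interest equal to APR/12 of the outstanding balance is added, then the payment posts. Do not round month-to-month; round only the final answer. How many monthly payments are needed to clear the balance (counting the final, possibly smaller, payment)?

Monthly rate r = 14.9%/12 = 1.24167% = 0.0124167.
Recurrence: B ← B·(1+r) − €65.00.
Month 1: interest €21.73; balance after payment €1,706.73.
Month 2: interest €21.19; balance after payment €1,662.92.
Closed form: n = −ln(1 − rB₀/P)/ln(1+r) = −ln(0.66571)/ln(1.01242) ≈ 32.974, so the balance reaches zero during payment 33.

33 months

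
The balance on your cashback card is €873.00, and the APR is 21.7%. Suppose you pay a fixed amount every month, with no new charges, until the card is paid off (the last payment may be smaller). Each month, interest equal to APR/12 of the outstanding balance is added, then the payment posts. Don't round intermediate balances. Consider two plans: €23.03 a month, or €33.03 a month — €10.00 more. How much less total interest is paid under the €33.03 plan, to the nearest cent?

Monthly rate r = 21.7%/12 = 1.80833% = 0.0180833.
At €23.03/mo: n = ⌈−ln(1 − rB₀/P)/ln(1+r)⌉ = 65 payments (last €12.56); total interest = total paid − €873.00 = €613.48.
At €33.03/mo: 37 payments (last €8.93); total interest €325.01.
Interest saved = €613.48 − €325.01 = €288.47.

€288.47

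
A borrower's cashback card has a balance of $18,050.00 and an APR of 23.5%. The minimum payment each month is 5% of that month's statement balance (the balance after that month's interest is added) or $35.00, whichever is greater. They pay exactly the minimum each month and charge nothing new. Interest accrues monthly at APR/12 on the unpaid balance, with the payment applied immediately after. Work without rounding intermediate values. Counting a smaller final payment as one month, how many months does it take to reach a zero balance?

Monthly rate r = 23.5%/12 = 1.95833% = 0.0195833.
While 5% of the post-interest balance exceeds $35.00, each month B ← (B·(1+r))·(1 − 0.05), i.e. B shrinks by the factor (1+r)·0.95 = 0.9686.
This holds for months 1–103. Entering month 104 the balance is $675.38; 5% of the post-interest balance is now below $35.00, so the flat $35.00 minimum applies from here.
From month 104 a fixed $35.00 at rate r clears $675.38 in 25 more payments. Total: 103 + 25 = 128 months.

128 months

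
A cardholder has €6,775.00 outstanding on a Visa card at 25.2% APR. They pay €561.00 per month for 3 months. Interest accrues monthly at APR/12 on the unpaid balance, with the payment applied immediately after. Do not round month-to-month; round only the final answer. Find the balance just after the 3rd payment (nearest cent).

€5,492.26

Monthly rate r = 25.2%/12 = 2.1% = 0.021.
Each month: B ← B·(1+r) − €561.00.
Month 1: interest €142.27; balance after payment €6,356.27.
Month 2: interest €133.48; balance after payment €5,928.76.
Month 3: interest €124.50; balance after payment €5,492.26.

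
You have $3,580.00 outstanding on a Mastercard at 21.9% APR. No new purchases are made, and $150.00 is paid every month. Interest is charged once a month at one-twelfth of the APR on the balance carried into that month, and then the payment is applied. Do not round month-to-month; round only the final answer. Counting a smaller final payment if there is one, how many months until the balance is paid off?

Monthly rate r = 21.9%/12 = 1.825% = 0.01825.
Recurrence: B ← B·(1+r) − $150.00.
Month 1: interest $65.33; balance after payment $3,495.34.
Month 2: interest $63.79; balance after payment $3,409.12.
Closed form: n = −ln(1 − rB₀/P)/ln(1+r) = −ln(0.56443)/ln(1.01825) ≈ 31.624, so the balance reaches zero during payment 32.

32 months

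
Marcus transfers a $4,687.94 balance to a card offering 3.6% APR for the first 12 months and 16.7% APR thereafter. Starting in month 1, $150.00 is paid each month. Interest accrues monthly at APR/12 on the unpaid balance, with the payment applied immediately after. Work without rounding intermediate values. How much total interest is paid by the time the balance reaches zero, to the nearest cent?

$693.69

Promo months 1–12 at r₀ = 3.6%/12 = 0.003; months 13+ at r₁ = 16.7%/12 = 0.0139167.
After month 12: iterate B ← B·(1+r₀) − $150.00 for 12 months → $3,029.52.
Then at r₁ with $150.00/mo: n₂ = −ln(1 − r₁·B/P)/ln(1+r₁) ≈ 23.88 → 24 more payments.
Total paid = 35·$150.00 + $131.63 = $5,381.63; interest = $5,381.63 − $4,687.94 = $693.69.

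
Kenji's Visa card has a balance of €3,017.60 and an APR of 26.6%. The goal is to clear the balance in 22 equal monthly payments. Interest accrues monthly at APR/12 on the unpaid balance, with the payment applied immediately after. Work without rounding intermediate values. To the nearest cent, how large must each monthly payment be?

€174.80

Monthly rate r = 26.6%/12 = 2.21667% = 0.0221667.
Level-payment amortization: P = B₀·r / (1 − (1+r)^(−n)) = 3017.60·0.0221667 / (1 − 1.02217^(−22)).
Denominator 1 − (1+r)^(−22) = 0.382663031.
P = 66.8901 / 0.382663031 ≈ 174.80.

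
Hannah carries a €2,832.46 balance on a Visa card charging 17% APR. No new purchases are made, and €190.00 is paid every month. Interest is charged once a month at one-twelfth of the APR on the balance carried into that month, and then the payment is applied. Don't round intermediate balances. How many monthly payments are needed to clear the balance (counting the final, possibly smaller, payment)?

Monthly rate r = 17%/12 = 1.41667% = 0.0141667.
Recurrence: B ← B·(1+r) − €190.00.
Month 1: interest €40.13; balance after payment €2,682.59.
Month 2: interest €38.00; balance after payment €2,530.59.
Closed form: n = −ln(1 − rB₀/P)/ln(1+r) = −ln(0.78881)/ln(1.01417) ≈ 16.864, so the balance reaches zero during payment 17.

17 payments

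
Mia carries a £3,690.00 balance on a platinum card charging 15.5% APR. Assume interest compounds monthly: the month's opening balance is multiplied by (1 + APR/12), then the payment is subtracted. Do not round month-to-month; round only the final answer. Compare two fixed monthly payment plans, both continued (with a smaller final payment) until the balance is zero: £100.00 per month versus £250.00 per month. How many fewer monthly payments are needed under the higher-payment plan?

Monthly rate r = 15.5%/12 = 1.29167% = 0.0129167.
At £100.00/mo: n = ⌈−ln(1 − rB₀/P)/ln(1+r)⌉ = 51 payments (last £45.03); total interest = total paid − £3,690.00 = £1,355.03.
At £250.00/mo: 17 payments (last £120.79); total interest £430.79.
Payments saved = 51 − 17 = 34.

34 fewer payments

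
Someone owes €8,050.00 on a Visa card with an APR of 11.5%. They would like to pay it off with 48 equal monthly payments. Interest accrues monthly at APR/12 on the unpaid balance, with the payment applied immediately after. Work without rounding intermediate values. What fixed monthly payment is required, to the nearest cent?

€210.02

Monthly rate r = 11.5%/12 = 0.958333% = 0.00958333.
Level-payment amortization: P = B₀·r / (1 − (1+r)^(−n)) = 8050.00·0.00958333 / (1 − 1.00958^(−48)).
Denominator 1 − (1+r)^(−48) = 0.367332211.
P = 77.1458 / 0.367332211 ≈ 210.02.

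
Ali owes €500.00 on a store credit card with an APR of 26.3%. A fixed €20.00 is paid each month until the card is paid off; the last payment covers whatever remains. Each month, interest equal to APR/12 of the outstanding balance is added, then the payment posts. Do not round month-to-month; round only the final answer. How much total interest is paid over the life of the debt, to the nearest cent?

€232.42

Monthly rate r = 26.3%/12 = 2.19167% = 0.0219167.
Payoff takes n = ⌈−ln(1 − rB₀/P)/ln(1+r)⌉ = ⌈36.619⌉ = 37 payments; the last is €12.42.
Total paid = 36·€20.00 + €12.42 = €732.42.
Total interest = total paid − principal = €732.42 − €500.00 = €232.42.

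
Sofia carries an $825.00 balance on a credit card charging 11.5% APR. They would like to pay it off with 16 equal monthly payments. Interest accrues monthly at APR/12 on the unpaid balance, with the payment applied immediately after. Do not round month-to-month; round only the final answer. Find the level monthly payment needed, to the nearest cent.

Monthly rate r = 11.5%/12 = 0.958333% = 0.00958333.
Level-payment amortization: P = B₀·r / (1 − (1+r)^(−n)) = 825.00·0.00958333 / (1 − 1.00958^(−16)).
Denominator 1 − (1+r)^(−16) = 0.141529766.
P = 7.90625 / 0.141529766 ≈ 55.86.

$55.86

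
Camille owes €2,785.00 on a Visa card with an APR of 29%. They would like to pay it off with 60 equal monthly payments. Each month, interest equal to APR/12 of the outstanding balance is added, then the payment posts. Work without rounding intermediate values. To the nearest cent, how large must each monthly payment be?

€88.40

Monthly rate r = 29%/12 = 2.41667% = 0.0241667.
Level-payment amortization: P = B₀·r / (1 − (1+r)^(−n)) = 2785.00·0.0241667 / (1 − 1.02417^(−60)).
Denominator 1 − (1+r)^(−60) = 0.761349807.
P = 67.3042 / 0.761349807 ≈ 88.40.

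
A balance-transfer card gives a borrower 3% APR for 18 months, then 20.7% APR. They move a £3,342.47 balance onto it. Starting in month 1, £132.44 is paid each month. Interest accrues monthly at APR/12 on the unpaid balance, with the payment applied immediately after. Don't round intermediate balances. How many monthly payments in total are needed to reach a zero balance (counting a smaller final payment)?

Promo months 1–18 at r₀ = 3%/12 = 0.0025; months 19+ at r₁ = 20.7%/12 = 0.01725.
After month 18: iterate B ← B·(1+r₀) − £132.44 for 18 months → £1,060.86.
Then at r₁ with £132.44/mo: n₂ = −ln(1 − r₁·B/P)/ln(1+r₁) ≈ 8.69 → 9 more payments.

27 payments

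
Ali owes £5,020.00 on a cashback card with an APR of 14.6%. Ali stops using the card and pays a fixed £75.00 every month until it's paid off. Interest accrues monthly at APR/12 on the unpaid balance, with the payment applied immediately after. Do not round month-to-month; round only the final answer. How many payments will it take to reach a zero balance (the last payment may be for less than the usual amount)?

Monthly rate r = 14.6%/12 = 1.21667% = 0.0121667.
Recurrence: B ← B·(1+r) − £75.00.
Month 1: interest £61.08; balance after payment £5,006.08.
Month 2: interest £60.91; balance after payment £4,991.98.
Closed form: n = −ln(1 − rB₀/P)/ln(1+r) = −ln(0.18564)/ln(1.01217) ≈ 139.245, so the balance reaches zero during payment 140.

140 months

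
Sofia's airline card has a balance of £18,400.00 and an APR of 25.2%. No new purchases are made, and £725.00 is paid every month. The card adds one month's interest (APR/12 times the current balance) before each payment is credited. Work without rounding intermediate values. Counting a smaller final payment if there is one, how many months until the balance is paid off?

Monthly rate r = 25.2%/12 = 2.1% = 0.021.
Recurrence: B ← B·(1+r) − £725.00.
Month 1: interest £386.40; balance after payment £18,061.40.
Month 2: interest £379.29; balance after payment £17,715.69.
Closed form: n = −ln(1 − rB₀/P)/ln(1+r) = −ln(0.46703)/ln(1.021) ≈ 36.634, so the balance reaches zero during payment 37.

37 months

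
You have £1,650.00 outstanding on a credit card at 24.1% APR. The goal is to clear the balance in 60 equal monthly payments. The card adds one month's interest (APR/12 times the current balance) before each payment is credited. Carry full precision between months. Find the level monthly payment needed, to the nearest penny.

Monthly rate r = 24.1%/12 = 2.00833% = 0.0200833.
Level-payment amortization: P = B₀·r / (1 − (1+r)^(−n)) = 1650.00·0.0200833 / (1 − 1.02008^(−60)).
Denominator 1 − (1+r)^(−60) = 0.696708048.
P = 33.1375 / 0.696708048 ≈ 47.56.

£47.56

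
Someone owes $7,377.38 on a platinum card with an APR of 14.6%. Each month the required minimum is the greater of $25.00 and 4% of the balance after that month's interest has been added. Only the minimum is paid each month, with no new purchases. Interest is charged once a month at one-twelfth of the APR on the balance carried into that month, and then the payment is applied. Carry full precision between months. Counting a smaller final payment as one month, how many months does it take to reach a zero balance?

Monthly rate r = 14.6%/12 = 1.21667% = 0.0121667.
While 4% of the post-interest balance exceeds $25.00, each month B ← (B·(1+r))·(1 − 0.04), i.e. B shrinks by the factor (1+r)·0.96 = 0.97168.
This holds for months 1–87. Entering month 88 the balance is $605.94; 4% of the post-interest balance is now below $25.00, so the flat $25.00 minimum applies from here.
From month 88 a fixed $25.00 at rate r clears $605.94 in 29 more payments. Total: 87 + 29 = 116 months.

116 months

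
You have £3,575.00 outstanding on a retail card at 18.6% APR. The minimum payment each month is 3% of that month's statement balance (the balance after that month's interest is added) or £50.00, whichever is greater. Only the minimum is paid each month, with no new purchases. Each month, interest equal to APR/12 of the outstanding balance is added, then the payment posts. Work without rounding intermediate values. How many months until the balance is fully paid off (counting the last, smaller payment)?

Monthly rate r = 18.6%/12 = 1.55% = 0.0155.
While 3% of the post-interest balance exceeds £50.00, each month B ← (B·(1+r))·(1 − 0.03), i.e. B shrinks by the factor (1+r)·0.97 = 0.98503.
This holds for months 1–52. Entering month 53 the balance is £1,632.16; 3% of the post-interest balance is now below £50.00, so the flat £50.00 minimum applies from here.
From month 53 a fixed £50.00 at rate r clears £1,632.16 in 46 more payments. Total: 52 + 46 = 98 months.

98 months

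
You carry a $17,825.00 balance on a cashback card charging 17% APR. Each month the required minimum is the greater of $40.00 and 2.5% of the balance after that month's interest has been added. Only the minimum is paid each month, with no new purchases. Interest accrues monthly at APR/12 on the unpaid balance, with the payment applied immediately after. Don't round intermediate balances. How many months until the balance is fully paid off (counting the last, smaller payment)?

Monthly rate r = 17%/12 = 1.41667% = 0.0141667.
While 2.5% of the post-interest balance exceeds $40.00, each month B ← (B·(1+r))·(1 − 0.025), i.e. B shrinks by the factor (1+r)·0.975 = 0.98881.
This holds for months 1–216. Entering month 217 the balance is $1,569.07; 2.5% of the post-interest balance is now below $40.00, so the flat $40.00 minimum applies from here.
From month 217 a fixed $40.00 at rate r clears $1,569.07 in 58 more payments. Total: 216 + 58 = 274 months.

274 months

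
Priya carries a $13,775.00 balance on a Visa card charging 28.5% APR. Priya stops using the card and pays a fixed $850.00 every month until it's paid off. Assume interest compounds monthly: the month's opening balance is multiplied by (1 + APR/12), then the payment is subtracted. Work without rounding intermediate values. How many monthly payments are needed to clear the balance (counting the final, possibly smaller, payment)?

21 months

Monthly rate r = 28.5%/12 = 2.375% = 0.02375.
Recurrence: B ← B·(1+r) − $850.00.
Month 1: interest $327.16; balance after payment $13,252.16.
Month 2: interest $314.74; balance after payment $12,716.89.
Closed form: n = −ln(1 − rB₀/P)/ln(1+r) = −ln(0.61511)/ln(1.02375) ≈ 20.703, so the balance reaches zero during payment 21.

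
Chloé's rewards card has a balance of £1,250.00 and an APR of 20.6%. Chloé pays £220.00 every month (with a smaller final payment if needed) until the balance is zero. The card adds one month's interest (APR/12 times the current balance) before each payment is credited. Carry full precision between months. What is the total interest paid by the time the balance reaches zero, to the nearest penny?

£76.55

Monthly rate r = 20.6%/12 = 1.71667% = 0.0171667.
Payoff takes n = ⌈−ln(1 − rB₀/P)/ln(1+r)⌉ = ⌈6.030⌉ = 7 payments; the last is £6.55.
Total paid = 6·£220.00 + £6.55 = £1,326.55.
Total interest = total paid − principal = £1,326.55 − £1,250.00 = £76.55.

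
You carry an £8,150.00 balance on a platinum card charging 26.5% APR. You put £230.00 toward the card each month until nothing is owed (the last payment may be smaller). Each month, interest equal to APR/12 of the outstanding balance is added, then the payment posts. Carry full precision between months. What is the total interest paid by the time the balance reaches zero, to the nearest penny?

£7,914.82

Monthly rate r = 26.5%/12 = 2.20833% = 0.0220833.
Payoff takes n = ⌈−ln(1 − rB₀/P)/ln(1+r)⌉ = ⌈69.846⌉ = 70 payments; the last is £194.82.
Total paid = 69·£230.00 + £194.82 = £16,064.82.
Total interest = total paid − principal = £16,064.82 − £8,150.00 = £7,914.82.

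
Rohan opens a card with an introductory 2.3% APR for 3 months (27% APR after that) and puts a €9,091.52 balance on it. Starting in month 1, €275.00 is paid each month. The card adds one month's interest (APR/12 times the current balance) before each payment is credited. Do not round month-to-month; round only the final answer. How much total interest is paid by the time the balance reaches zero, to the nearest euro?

€5,836

Promo months 1–3 at r₀ = 2.3%/12 = 0.00191667; months 4+ at r₁ = 27%/12 = 0.0225.
After month 3: iterate B ← B·(1+r₀) − €275.00 for 3 months → €8,317.31.
Then at r₁ with €275.00/mo: n₂ = −ln(1 − r₁·B/P)/ln(1+r₁) ≈ 51.28 → 52 more payments.
Total paid = 54·€275.00 + €77.75 = €14,927.75; interest = €14,927.75 − €9,091.52 = €5,836.23.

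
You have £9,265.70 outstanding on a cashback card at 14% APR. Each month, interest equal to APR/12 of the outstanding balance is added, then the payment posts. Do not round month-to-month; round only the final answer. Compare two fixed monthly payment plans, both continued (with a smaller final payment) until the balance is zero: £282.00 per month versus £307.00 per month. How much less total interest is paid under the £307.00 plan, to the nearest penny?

£264.97

Monthly rate r = 14%/12 = 1.16667% = 0.0116667.
At £282.00/mo: n = ⌈−ln(1 − rB₀/P)/ln(1+r)⌉ = 42 payments (last £191.48); total interest = total paid − £9,265.70 = £2,487.78.
At £307.00/mo: 38 payments (last £129.51); total interest £2,222.81.
Interest saved = £2,487.78 − £2,222.81 = £264.97.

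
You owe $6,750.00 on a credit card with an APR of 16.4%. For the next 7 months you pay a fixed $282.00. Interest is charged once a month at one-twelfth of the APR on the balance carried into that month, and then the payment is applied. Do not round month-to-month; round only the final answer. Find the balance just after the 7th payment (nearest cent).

Monthly rate r = 16.4%/12 = 1.36667% = 0.0136667.
Each month: B ← B·(1+r) − $282.00.
Month 1: interest $92.25; balance after payment $6,560.25.
Month 2: interest $89.66; balance after payment $6,367.91.
Month 3: interest $87.03; balance after payment $6,172.93.
Month 4: interest $84.36; balance after payment $5,975.30.
Month 5: interest $81.66; balance after payment $5,774.96.
Month 6: interest $78.92; balance after payment $5,571.89.
Month 7: interest $76.15; balance after payment $5,366.03.

$5,366.03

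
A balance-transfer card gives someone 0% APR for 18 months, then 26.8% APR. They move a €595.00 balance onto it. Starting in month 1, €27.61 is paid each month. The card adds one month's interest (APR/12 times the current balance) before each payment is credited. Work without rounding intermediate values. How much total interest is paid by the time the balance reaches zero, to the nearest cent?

Promo months 1–18 at r₀ = 0%/12 = 0; months 19+ at r₁ = 26.8%/12 = 0.0223333.
After month 18 (no interest yet): B = €595.00 − 18·€27.61 = €98.02.
Then at r₁ with €27.61/mo: n₂ = −ln(1 − r₁·B/P)/ln(1+r₁) ≈ 3.74 → 4 more payments.
Total paid = 21·€27.61 + €20.49 = €600.30; interest = €600.30 − €595.00 = €5.30.

€5.30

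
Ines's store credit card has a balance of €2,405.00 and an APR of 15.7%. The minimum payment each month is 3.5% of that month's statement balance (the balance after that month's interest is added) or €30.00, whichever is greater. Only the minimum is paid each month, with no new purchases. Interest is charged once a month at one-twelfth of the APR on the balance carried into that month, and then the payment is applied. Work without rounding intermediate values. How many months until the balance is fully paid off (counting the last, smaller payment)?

Monthly rate r = 15.7%/12 = 1.30833% = 0.0130833.
While 3.5% of the post-interest balance exceeds €30.00, each month B ← (B·(1+r))·(1 − 0.035), i.e. B shrinks by the factor (1+r)·0.965 = 0.97763.
This holds for months 1–47. Entering month 48 the balance is €830.27; 3.5% of the post-interest balance is now below €30.00, so the flat €30.00 minimum applies from here.
From month 48 a fixed €30.00 at rate r clears €830.27 in 35 more payments. Total: 47 + 35 = 82 months.

82 months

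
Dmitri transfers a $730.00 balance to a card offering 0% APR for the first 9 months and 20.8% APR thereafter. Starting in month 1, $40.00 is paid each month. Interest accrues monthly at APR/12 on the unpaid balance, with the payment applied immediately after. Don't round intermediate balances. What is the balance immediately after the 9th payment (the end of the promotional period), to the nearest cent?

$370.00

Promo months 1–9 at r₀ = 0%/12 = 0; months 10+ at r₁ = 20.8%/12 = 0.0173333.
After month 9 (no interest yet): B = $730.00 − 9·$40.00 = $370.00.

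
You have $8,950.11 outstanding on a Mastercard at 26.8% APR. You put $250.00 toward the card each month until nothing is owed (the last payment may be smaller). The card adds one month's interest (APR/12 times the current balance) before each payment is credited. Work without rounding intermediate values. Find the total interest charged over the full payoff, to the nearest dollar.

Monthly rate r = 26.8%/12 = 2.23333% = 0.0223333.
Payoff takes n = ⌈−ln(1 − rB₀/P)/ln(1+r)⌉ = ⌈72.763⌉ = 73 payments; the last is $191.21.
Total paid = 72·$250.00 + $191.21 = $18,191.21.
Total interest = total paid − principal = $18,191.21 − $8,950.11 = $9,241.10.

$9,241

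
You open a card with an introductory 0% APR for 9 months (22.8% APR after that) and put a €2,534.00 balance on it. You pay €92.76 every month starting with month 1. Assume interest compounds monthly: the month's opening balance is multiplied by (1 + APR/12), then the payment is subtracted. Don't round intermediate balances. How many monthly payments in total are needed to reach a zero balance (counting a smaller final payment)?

32 payments

Promo months 1–9 at r₀ = 0%/12 = 0; months 10+ at r₁ = 22.8%/12 = 0.019.
After month 9 (no interest yet): B = €2,534.00 − 9·€92.76 = €1,699.16.
Then at r₁ with €92.76/mo: n₂ = −ln(1 − r₁·B/P)/ln(1+r₁) ≈ 22.73 → 23 more payments.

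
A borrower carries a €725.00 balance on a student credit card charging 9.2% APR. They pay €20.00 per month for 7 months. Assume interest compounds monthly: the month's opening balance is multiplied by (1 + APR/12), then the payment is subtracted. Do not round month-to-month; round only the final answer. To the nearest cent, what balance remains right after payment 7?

€621.55

Monthly rate r = 9.2%/12 = 0.766667% = 0.00766667.
Each month: B ← B·(1+r) − €20.00.
Month 1: interest €5.56; balance after payment €710.56.
Month 2: interest €5.45; balance after payment €696.01.
Month 3: interest €5.34; balance after payment €681.34.
Month 4: interest €5.22; balance after payment €666.57.
Month 5: interest €5.11; balance after payment €651.68.
Month 6: interest €5.00; balance after payment €636.67.
Month 7: interest €4.88; balance after payment €621.55.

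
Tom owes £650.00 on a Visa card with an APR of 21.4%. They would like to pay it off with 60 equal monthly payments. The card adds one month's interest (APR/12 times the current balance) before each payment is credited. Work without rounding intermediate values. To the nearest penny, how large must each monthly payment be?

Monthly rate r = 21.4%/12 = 1.78333% = 0.0178333.
Level-payment amortization: P = B₀·r / (1 − (1+r)^(−n)) = 650.00·0.0178333 / (1 − 1.01783^(−60)).
Denominator 1 − (1+r)^(−60) = 0.653741994.
P = 11.5917 / 0.653741994 ≈ 17.73.

£17.73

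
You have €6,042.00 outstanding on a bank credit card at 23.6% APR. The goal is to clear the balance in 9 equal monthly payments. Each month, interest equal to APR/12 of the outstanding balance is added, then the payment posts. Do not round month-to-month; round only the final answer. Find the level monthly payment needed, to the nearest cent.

€739.06

Monthly rate r = 23.6%/12 = 1.96667% = 0.0196667.
Level-payment amortization: P = B₀·r / (1 − (1+r)^(−n)) = 6042.00·0.0196667 / (1 − 1.01967^(−9)).
Denominator 1 − (1+r)^(−9) = 0.160779663.
P = 118.826 / 0.160779663 ≈ 739.06.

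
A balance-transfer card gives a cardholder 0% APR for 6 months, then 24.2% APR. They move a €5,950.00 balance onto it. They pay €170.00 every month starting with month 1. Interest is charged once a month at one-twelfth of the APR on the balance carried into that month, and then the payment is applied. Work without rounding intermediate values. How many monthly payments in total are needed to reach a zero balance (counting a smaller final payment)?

Promo months 1–6 at r₀ = 0%/12 = 0; months 7+ at r₁ = 24.2%/12 = 0.0201667.
After month 6 (no interest yet): B = €5,950.00 − 6·€170.00 = €4,930.00.
Then at r₁ with €170.00/mo: n₂ = −ln(1 − r₁·B/P)/ln(1+r₁) ≈ 44.03 → 45 more payments.

51 months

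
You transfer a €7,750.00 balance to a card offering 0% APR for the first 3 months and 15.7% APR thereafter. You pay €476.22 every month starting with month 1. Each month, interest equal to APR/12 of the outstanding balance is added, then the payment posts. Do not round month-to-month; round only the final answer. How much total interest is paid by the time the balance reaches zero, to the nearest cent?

Promo months 1–3 at r₀ = 0%/12 = 0; months 4+ at r₁ = 15.7%/12 = 0.0130833.
After month 3 (no interest yet): B = €7,750.00 − 3·€476.22 = €6,321.34.
Then at r₁ with €476.22/mo: n₂ = −ln(1 − r₁·B/P)/ln(1+r₁) ≈ 14.68 → 15 more payments.
Total paid = 17·€476.22 + €322.34 = €8,418.08; interest = €8,418.08 − €7,750.00 = €668.08.

€668.08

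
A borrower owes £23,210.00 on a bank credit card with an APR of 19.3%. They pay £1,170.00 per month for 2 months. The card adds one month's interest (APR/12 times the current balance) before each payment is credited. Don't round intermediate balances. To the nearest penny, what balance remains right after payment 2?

Monthly rate r = 19.3%/12 = 1.60833% = 0.0160833.
Each month: B ← B·(1+r) − £1,170.00.
Month 1: interest £373.29; balance after payment £22,413.29.
Month 2: interest £360.48; balance after payment £21,603.77.

£21,603.77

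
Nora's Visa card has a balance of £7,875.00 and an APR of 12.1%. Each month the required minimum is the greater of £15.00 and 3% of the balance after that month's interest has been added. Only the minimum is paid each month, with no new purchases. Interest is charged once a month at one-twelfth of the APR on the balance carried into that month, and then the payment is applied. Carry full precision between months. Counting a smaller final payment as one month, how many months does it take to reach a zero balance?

Monthly rate r = 12.1%/12 = 1.00833% = 0.0100833.
While 3% of the post-interest balance exceeds £15.00, each month B ← (B·(1+r))·(1 − 0.03), i.e. B shrinks by the factor (1+r)·0.97 = 0.97978.
This holds for months 1–136. Entering month 137 the balance is £489.54; 3% of the post-interest balance is now below £15.00, so the flat £15.00 minimum applies from here.
From month 137 a fixed £15.00 at rate r clears £489.54 in 40 more payments. Total: 136 + 40 = 176 months.

176 months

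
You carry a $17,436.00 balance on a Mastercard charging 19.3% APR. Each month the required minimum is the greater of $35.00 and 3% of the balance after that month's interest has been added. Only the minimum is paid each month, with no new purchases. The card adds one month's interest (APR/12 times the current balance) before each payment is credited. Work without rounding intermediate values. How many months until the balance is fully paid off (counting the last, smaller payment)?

235 months

Monthly rate r = 19.3%/12 = 1.60833% = 0.0160833.
While 3% of the post-interest balance exceeds $35.00, each month B ← (B·(1+r))·(1 − 0.03), i.e. B shrinks by the factor (1+r)·0.97 = 0.9856.
This holds for months 1–188. Entering month 189 the balance is $1,140.90; 3% of the post-interest balance is now below $35.00, so the flat $35.00 minimum applies from here.
From month 189 a fixed $35.00 at rate r clears $1,140.90 in 47 more payments. Total: 188 + 47 = 235 months.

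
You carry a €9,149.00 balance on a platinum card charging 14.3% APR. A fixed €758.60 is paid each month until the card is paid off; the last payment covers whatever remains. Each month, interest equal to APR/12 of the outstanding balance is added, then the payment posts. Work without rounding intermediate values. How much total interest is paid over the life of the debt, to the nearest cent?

Monthly rate r = 14.3%/12 = 1.19167% = 0.0119167.
Payoff takes n = ⌈−ln(1 − rB₀/P)/ln(1+r)⌉ = ⌈13.098⌉ = 14 payments; the last is €74.44.
Total paid = 13·€758.60 + €74.44 = €9,936.24.
Total interest = total paid − principal = €9,936.24 − €9,149.00 = €787.24.

€787.24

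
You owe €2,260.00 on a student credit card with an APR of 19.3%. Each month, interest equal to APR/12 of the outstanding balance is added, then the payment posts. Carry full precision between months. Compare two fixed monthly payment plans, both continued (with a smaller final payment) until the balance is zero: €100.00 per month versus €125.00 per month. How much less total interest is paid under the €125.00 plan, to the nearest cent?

€139.35

Monthly rate r = 19.3%/12 = 1.60833% = 0.0160833.
At €100.00/mo: n = ⌈−ln(1 − rB₀/P)/ln(1+r)⌉ = 29 payments (last €31.47); total interest = total paid − €2,260.00 = €571.47.
At €125.00/mo: 22 payments (last €67.12); total interest €432.12.
Interest saved = €571.47 − €432.12 = €139.35.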